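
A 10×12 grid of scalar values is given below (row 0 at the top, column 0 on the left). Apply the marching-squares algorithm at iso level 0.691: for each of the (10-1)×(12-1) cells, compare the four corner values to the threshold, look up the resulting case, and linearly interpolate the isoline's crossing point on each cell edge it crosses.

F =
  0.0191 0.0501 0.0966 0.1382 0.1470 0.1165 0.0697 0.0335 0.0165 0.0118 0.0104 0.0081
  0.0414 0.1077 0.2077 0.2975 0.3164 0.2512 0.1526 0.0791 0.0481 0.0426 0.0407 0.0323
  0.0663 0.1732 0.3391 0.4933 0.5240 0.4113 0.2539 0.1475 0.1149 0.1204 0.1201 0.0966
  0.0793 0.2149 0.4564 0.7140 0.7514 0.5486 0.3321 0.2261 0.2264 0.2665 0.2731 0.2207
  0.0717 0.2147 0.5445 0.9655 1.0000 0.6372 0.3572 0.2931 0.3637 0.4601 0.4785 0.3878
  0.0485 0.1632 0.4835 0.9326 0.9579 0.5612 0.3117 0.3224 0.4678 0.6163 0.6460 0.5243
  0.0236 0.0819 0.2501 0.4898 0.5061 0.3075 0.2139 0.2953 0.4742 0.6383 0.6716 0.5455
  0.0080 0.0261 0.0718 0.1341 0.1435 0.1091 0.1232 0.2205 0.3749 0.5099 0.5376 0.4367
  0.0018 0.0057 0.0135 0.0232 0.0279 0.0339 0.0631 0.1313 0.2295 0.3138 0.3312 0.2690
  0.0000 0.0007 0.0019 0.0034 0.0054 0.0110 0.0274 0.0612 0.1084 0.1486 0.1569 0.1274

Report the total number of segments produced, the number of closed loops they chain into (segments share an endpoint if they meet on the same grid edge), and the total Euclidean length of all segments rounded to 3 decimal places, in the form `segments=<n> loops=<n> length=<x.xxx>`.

segments=10 loops=1 length=8.525

cell (2,2): code 0100 → (2.896,3.000)–(3.000,2.911)
cell (2,3): code 1100 → (2.734,4.000)–(2.896,3.000)
cell (2,4): code 1000 → (3.000,4.298)–(2.734,4.000)
cell (3,2): code 0110 → (3.000,2.911)–(4.000,2.348)
cell (3,4): code 1001 → (4.000,4.852)–(3.000,4.298)
cell (4,2): code 0110 → (4.000,2.348)–(5.000,2.462)
cell (4,4): code 1001 → (5.000,4.673)–(4.000,4.852)
cell (5,2): code 0010 → (5.000,2.462)–(5.546,3.000)
cell (5,3): code 0011 → (5.546,3.000)–(5.591,4.000)
cell (5,4): code 0001 → (5.591,4.000)–(5.000,4.673)
total: 10 segments, chained into 1 closed loop(s), length Σ = 8.524797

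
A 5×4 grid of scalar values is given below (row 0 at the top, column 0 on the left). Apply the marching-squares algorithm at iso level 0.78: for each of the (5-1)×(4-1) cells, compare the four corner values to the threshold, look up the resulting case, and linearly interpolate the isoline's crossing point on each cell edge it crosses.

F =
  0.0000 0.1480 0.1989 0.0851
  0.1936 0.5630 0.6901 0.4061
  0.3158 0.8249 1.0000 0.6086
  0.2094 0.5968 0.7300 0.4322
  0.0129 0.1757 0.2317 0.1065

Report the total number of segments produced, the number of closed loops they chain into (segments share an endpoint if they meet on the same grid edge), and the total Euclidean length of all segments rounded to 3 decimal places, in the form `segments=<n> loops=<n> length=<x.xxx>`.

cell (1,0): code 0100 → (1.829,1.000)–(2.000,0.912)
cell (1,1): code 1100 → (1.290,2.000)–(1.829,1.000)
cell (1,2): code 1000 → (2.000,2.562)–(1.290,2.000)
cell (2,0): code 0010 → (2.000,0.912)–(2.197,1.000)
cell (2,1): code 0011 → (2.197,1.000)–(2.815,2.000)
cell (2,2): code 0001 → (2.815,2.000)–(2.000,2.562)
total: 6 segments, chained into 1 closed loop(s), length Σ = 4.615156

segments=6 loops=1 length=4.615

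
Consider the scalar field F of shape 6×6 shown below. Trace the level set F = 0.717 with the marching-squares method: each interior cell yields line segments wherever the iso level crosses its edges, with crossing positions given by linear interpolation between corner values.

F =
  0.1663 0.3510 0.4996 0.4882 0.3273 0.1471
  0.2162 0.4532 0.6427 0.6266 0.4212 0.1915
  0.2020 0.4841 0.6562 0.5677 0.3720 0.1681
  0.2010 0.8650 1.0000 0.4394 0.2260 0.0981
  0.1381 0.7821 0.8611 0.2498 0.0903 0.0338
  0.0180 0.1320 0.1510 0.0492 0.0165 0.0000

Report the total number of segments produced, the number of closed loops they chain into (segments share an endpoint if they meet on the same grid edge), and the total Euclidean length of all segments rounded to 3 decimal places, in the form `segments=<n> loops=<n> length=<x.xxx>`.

segments=8 loops=1 length=6.005

cell (2,0): code 0100 → (2.611,1.000)–(3.000,0.777)
cell (2,1): code 1100 → (2.177,2.000)–(2.611,1.000)
cell (2,2): code 1000 → (3.000,2.505)–(2.177,2.000)
cell (3,0): code 0110 → (3.000,0.777)–(4.000,0.899)
cell (3,2): code 1001 → (4.000,2.236)–(3.000,2.505)
cell (4,0): code 0010 → (4.000,0.899)–(4.100,1.000)
cell (4,1): code 0011 → (4.100,1.000)–(4.203,2.000)
cell (4,2): code 0001 → (4.203,2.000)–(4.000,2.236)
total: 8 segments, chained into 1 closed loop(s), length Σ = 6.005484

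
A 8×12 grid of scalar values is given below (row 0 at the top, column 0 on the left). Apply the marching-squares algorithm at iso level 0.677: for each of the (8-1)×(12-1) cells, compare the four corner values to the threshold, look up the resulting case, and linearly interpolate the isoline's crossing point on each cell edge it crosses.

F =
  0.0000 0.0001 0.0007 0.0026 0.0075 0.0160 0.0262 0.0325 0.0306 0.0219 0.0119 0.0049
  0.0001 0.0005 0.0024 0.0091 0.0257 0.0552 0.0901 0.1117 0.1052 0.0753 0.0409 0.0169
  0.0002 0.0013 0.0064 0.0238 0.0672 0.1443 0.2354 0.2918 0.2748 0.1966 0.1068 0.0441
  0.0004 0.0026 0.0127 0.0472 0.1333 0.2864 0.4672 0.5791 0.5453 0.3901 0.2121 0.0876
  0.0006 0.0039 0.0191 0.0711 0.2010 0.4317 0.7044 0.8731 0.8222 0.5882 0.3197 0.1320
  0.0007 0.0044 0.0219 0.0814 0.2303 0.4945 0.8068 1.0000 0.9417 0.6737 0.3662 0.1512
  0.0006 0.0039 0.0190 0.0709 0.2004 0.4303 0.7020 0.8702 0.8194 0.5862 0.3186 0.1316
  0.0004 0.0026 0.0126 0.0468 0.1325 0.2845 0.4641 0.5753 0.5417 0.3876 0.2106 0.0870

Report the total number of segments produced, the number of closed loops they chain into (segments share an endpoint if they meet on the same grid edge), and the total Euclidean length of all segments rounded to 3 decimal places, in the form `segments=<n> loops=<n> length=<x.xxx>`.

segments=12 loops=1 length=10.440

cell (3,5): code 0100 → (3.884,6.000)–(4.000,5.900)
cell (3,6): code 1100 → (3.333,7.000)–(3.884,6.000)
cell (3,7): code 1100 → (3.476,8.000)–(3.333,7.000)
cell (3,8): code 1000 → (4.000,8.621)–(3.476,8.000)
cell (4,5): code 0110 → (4.000,5.900)–(5.000,5.584)
cell (4,8): code 1001 → (5.000,8.988)–(4.000,8.621)
cell (5,5): code 0110 → (5.000,5.584)–(6.000,5.908)
cell (5,8): code 1001 → (6.000,8.611)–(5.000,8.988)
cell (6,5): code 0010 → (6.000,5.908)–(6.105,6.000)
cell (6,6): code 0011 → (6.105,6.000)–(6.655,7.000)
cell (6,7): code 0011 → (6.655,7.000)–(6.513,8.000)
cell (6,8): code 0001 → (6.513,8.000)–(6.000,8.611)
total: 12 segments, chained into 1 closed loop(s), length Σ = 10.439600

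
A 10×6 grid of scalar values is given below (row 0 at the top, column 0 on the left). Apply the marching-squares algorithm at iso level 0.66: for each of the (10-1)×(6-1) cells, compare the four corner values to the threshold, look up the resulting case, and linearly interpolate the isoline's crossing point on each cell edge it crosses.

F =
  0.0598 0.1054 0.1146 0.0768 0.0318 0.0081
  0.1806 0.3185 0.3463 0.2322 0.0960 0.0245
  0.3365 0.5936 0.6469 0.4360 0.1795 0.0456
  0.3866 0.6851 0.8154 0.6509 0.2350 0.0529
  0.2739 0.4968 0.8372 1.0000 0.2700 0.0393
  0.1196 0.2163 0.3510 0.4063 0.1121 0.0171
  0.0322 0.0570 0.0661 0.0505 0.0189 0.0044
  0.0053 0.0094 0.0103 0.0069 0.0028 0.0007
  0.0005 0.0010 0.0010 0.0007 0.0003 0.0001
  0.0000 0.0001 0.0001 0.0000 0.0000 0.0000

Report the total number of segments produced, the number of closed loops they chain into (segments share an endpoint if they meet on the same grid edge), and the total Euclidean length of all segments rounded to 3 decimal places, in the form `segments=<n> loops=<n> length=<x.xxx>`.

cell (2,0): code 0100 → (2.726,1.000)–(3.000,0.916)
cell (2,1): code 1100 → (2.078,2.000)–(2.726,1.000)
cell (2,2): code 1000 → (3.000,2.945)–(2.078,2.000)
cell (3,0): code 0010 → (3.000,0.916)–(3.133,1.000)
cell (3,1): code 0111 → (3.133,1.000)–(4.000,1.479)
cell (3,2): code 1101 → (3.026,3.000)–(3.000,2.945)
cell (3,3): code 1000 → (4.000,3.466)–(3.026,3.000)
cell (4,1): code 0010 → (4.000,1.479)–(4.364,2.000)
cell (4,2): code 0011 → (4.364,2.000)–(4.573,3.000)
cell (4,3): code 0001 → (4.573,3.000)–(4.000,3.466)
total: 10 segments, chained into 1 closed loop(s), length Σ = 7.482574

segments=10 loops=1 length=7.483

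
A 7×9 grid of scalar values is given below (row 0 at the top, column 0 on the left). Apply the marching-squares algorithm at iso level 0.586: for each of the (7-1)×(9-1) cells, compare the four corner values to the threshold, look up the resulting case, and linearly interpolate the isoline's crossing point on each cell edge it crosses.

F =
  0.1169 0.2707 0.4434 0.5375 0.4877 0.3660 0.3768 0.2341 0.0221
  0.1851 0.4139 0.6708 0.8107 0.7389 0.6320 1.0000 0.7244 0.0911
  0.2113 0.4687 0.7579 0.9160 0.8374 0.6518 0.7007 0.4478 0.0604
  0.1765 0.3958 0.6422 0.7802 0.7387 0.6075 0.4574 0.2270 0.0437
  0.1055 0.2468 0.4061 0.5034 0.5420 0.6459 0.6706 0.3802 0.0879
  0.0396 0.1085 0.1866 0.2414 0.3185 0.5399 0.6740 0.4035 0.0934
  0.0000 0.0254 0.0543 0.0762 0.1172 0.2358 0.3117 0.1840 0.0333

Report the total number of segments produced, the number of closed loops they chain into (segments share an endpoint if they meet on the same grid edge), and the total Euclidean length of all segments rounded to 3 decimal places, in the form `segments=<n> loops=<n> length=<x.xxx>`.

segments=24 loops=1 length=19.218

cell (0,1): code 0100 → (0.627,2.000)–(1.000,1.670)
cell (0,2): code 1100 → (0.178,3.000)–(0.627,2.000)
cell (0,3): code 1100 → (0.391,4.000)–(0.178,3.000)
cell (0,4): code 1100 → (0.827,5.000)–(0.391,4.000)
cell (0,5): code 1100 → (0.336,6.000)–(0.827,5.000)
cell (0,6): code 1100 → (0.718,7.000)–(0.336,6.000)
cell (0,7): code 1000 → (1.000,7.219)–(0.718,7.000)
cell (1,1): code 0110 → (1.000,1.670)–(2.000,1.406)
cell (1,6): code 1011 → (2.000,6.454)–(1.500,7.000)
cell (1,7): code 0001 → (1.500,7.000)–(1.000,7.219)
cell (2,1): code 0110 → (2.000,1.406)–(3.000,1.772)
cell (2,5): code 1011 → (3.000,5.143)–(2.471,6.000)
cell (2,6): code 0001 → (2.471,6.000)–(2.000,6.454)
cell (3,1): code 0010 → (3.000,1.772)–(3.238,2.000)
cell (3,2): code 0011 → (3.238,2.000)–(3.702,3.000)
cell (3,3): code 0011 → (3.702,3.000)–(3.776,4.000)
cell (3,4): code 0111 → (3.776,4.000)–(4.000,4.423)
cell (3,5): code 1101 → (3.603,6.000)–(3.000,5.143)
cell (3,6): code 1000 → (4.000,6.291)–(3.603,6.000)
cell (4,4): code 0010 → (4.000,4.423)–(4.565,5.000)
cell (4,5): code 0111 → (4.565,5.000)–(5.000,5.344)
cell (4,6): code 1001 → (5.000,6.325)–(4.000,6.291)
cell (5,5): code 0010 → (5.000,5.344)–(5.243,6.000)
cell (5,6): code 0001 → (5.243,6.000)–(5.000,6.325)
total: 24 segments, chained into 1 closed loop(s), length Σ = 19.217787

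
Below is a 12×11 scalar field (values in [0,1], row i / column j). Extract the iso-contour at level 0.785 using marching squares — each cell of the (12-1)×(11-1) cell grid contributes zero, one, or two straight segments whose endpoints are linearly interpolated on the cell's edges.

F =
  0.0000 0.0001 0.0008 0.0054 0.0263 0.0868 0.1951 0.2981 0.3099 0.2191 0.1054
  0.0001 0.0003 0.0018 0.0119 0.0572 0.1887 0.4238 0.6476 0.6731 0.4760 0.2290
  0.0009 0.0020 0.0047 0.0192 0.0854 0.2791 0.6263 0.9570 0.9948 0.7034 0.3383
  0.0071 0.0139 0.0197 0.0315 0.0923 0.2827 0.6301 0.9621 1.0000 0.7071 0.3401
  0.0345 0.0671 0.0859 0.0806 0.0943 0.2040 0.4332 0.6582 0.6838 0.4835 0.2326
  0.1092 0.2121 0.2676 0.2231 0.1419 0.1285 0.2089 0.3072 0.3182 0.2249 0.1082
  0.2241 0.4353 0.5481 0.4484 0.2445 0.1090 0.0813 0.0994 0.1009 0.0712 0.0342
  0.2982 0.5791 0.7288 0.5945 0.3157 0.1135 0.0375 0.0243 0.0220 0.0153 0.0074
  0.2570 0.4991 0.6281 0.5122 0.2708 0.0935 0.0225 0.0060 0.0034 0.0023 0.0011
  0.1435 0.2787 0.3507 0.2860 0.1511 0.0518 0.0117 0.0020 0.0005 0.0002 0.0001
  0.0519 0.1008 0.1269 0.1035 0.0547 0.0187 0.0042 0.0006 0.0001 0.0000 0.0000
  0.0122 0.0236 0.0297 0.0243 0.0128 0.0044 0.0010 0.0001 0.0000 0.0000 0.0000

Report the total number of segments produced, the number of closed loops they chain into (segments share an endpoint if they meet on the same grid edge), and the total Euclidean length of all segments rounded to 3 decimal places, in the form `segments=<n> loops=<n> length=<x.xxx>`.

segments=8 loops=1 length=7.533

cell (1,6): code 0100 → (1.444,7.000)–(2.000,6.480)
cell (1,7): code 1100 → (1.348,8.000)–(1.444,7.000)
cell (1,8): code 1000 → (2.000,8.720)–(1.348,8.000)
cell (2,6): code 0110 → (2.000,6.480)–(3.000,6.467)
cell (2,8): code 1001 → (3.000,8.734)–(2.000,8.720)
cell (3,6): code 0010 → (3.000,6.467)–(3.583,7.000)
cell (3,7): code 0011 → (3.583,7.000)–(3.680,8.000)
cell (3,8): code 0001 → (3.680,8.000)–(3.000,8.734)
total: 8 segments, chained into 1 closed loop(s), length Σ = 7.532843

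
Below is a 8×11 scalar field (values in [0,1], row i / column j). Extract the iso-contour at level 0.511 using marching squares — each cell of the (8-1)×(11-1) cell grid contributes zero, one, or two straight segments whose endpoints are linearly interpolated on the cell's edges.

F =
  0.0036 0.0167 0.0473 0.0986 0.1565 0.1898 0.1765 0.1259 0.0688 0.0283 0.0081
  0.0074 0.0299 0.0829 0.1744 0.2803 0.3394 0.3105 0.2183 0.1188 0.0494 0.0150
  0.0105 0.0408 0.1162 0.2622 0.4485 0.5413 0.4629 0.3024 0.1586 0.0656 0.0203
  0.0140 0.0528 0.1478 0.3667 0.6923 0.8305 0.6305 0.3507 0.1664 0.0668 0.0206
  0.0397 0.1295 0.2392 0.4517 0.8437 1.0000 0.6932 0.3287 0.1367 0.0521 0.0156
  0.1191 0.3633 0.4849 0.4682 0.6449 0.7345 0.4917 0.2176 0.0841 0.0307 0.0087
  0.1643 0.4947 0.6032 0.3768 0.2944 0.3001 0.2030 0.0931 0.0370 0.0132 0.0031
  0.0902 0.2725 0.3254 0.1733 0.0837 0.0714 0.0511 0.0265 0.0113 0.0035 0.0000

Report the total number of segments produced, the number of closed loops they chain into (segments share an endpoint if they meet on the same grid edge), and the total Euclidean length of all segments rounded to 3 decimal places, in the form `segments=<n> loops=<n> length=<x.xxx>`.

cell (1,4): code 0100 → (1.850,5.000)–(2.000,4.673)
cell (1,5): code 1000 → (2.000,5.386)–(1.850,5.000)
cell (2,3): code 0100 → (2.256,4.000)–(3.000,3.443)
cell (2,4): code 1110 → (2.000,4.673)–(2.256,4.000)
cell (2,5): code 1101 → (2.287,6.000)–(2.000,5.386)
cell (2,6): code 1000 → (3.000,6.427)–(2.287,6.000)
cell (3,3): code 0110 → (3.000,3.443)–(4.000,3.151)
cell (3,6): code 1001 → (4.000,6.500)–(3.000,6.427)
cell (4,3): code 0110 → (4.000,3.151)–(5.000,3.242)
cell (4,5): code 1011 → (5.000,5.921)–(4.904,6.000)
cell (4,6): code 0001 → (4.904,6.000)–(4.000,6.500)
cell (5,1): code 0100 → (5.221,2.000)–(6.000,1.150)
cell (5,2): code 1000 → (6.000,2.407)–(5.221,2.000)
cell (5,3): code 0010 → (5.000,3.242)–(5.382,4.000)
cell (5,4): code 0011 → (5.382,4.000)–(5.515,5.000)
cell (5,5): code 0001 → (5.515,5.000)–(5.000,5.921)
cell (6,1): code 0010 → (6.000,1.150)–(6.332,2.000)
cell (6,2): code 0001 → (6.332,2.000)–(6.000,2.407)
total: 18 segments, chained into 2 closed loop(s), length Σ = 14.520164

segments=18 loops=2 length=14.520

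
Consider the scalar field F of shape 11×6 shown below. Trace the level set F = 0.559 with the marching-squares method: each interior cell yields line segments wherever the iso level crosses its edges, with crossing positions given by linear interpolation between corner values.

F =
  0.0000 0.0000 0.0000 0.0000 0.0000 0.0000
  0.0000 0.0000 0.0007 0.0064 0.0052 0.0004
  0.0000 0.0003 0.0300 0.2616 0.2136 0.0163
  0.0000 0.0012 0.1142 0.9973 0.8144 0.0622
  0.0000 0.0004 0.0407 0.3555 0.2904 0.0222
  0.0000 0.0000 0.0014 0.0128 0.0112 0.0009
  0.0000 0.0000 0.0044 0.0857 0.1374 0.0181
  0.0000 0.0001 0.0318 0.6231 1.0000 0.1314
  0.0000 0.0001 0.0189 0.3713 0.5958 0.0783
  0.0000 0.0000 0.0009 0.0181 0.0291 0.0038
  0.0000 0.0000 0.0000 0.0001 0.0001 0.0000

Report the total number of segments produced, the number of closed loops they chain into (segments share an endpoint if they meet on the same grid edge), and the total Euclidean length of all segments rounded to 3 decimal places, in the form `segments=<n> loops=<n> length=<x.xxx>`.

cell (2,2): code 0100 → (2.404,3.000)–(3.000,2.504)
cell (2,3): code 1100 → (2.575,4.000)–(2.404,3.000)
cell (2,4): code 1000 → (3.000,4.340)–(2.575,4.000)
cell (3,2): code 0010 → (3.000,2.504)–(3.683,3.000)
cell (3,3): code 0011 → (3.683,3.000)–(3.487,4.000)
cell (3,4): code 0001 → (3.487,4.000)–(3.000,4.340)
cell (6,2): code 0100 → (6.881,3.000)–(7.000,2.892)
cell (6,3): code 1100 → (6.489,4.000)–(6.881,3.000)
cell (6,4): code 1000 → (7.000,4.508)–(6.489,4.000)
cell (7,2): code 0010 → (7.000,2.892)–(7.255,3.000)
cell (7,3): code 0111 → (7.255,3.000)–(8.000,3.836)
cell (7,4): code 1001 → (8.000,4.071)–(7.000,4.508)
cell (8,3): code 0010 → (8.000,3.836)–(8.065,4.000)
cell (8,4): code 0001 → (8.065,4.000)–(8.000,4.071)
total: 14 segments, chained into 2 closed loop(s), length Σ = 9.507458

segments=14 loops=2 length=9.507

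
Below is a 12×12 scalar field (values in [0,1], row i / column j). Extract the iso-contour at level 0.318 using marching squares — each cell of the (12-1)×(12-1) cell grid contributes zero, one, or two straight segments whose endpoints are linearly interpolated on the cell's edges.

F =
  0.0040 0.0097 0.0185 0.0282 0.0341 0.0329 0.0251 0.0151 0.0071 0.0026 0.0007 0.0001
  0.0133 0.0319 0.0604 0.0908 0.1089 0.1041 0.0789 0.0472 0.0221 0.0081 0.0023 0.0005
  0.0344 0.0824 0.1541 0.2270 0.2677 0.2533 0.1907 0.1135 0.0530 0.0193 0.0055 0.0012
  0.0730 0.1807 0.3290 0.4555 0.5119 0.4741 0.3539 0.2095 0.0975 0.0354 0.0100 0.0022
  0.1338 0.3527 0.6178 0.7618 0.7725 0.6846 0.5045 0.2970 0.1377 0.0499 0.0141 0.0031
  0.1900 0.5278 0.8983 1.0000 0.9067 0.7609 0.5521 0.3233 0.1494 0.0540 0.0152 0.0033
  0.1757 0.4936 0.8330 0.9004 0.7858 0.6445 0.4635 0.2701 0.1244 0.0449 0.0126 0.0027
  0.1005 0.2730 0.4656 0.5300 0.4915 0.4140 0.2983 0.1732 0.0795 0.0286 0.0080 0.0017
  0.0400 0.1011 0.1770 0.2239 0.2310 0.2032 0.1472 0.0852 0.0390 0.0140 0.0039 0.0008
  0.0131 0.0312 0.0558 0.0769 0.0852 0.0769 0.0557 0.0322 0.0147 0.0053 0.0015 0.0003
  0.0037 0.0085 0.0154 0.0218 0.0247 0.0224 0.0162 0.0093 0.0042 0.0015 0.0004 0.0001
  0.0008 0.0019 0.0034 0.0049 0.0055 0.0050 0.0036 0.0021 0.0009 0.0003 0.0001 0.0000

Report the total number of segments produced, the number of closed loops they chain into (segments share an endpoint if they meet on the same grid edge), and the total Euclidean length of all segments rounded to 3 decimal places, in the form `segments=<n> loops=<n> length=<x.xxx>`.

segments=24 loops=1 length=19.074

cell (2,1): code 0100 → (2.937,2.000)–(3.000,1.926)
cell (2,2): code 1100 → (2.398,3.000)–(2.937,2.000)
cell (2,3): code 1100 → (2.206,4.000)–(2.398,3.000)
cell (2,4): code 1100 → (2.293,5.000)–(2.206,4.000)
cell (2,5): code 1100 → (2.780,6.000)–(2.293,5.000)
cell (2,6): code 1000 → (3.000,6.249)–(2.780,6.000)
cell (3,0): code 0100 → (3.798,1.000)–(4.000,0.841)
cell (3,1): code 1110 → (3.000,1.926)–(3.798,1.000)
cell (3,6): code 1001 → (4.000,6.899)–(3.000,6.249)
cell (4,0): code 0110 → (4.000,0.841)–(5.000,0.379)
cell (4,6): code 1101 → (4.798,7.000)–(4.000,6.899)
cell (4,7): code 1000 → (5.000,7.030)–(4.798,7.000)
cell (5,0): code 0110 → (5.000,0.379)–(6.000,0.448)
cell (5,6): code 1011 → (6.000,6.752)–(5.100,7.000)
cell (5,7): code 0001 → (5.100,7.000)–(5.000,7.030)
cell (6,0): code 0010 → (6.000,0.448)–(6.796,1.000)
cell (6,1): code 0111 → (6.796,1.000)–(7.000,1.234)
cell (6,5): code 1011 → (7.000,5.830)–(6.881,6.000)
cell (6,6): code 0001 → (6.881,6.000)–(6.000,6.752)
cell (7,1): code 0010 → (7.000,1.234)–(7.511,2.000)
cell (7,2): code 0011 → (7.511,2.000)–(7.693,3.000)
cell (7,3): code 0011 → (7.693,3.000)–(7.666,4.000)
cell (7,4): code 0011 → (7.666,4.000)–(7.455,5.000)
cell (7,5): code 0001 → (7.455,5.000)–(7.000,5.830)
total: 24 segments, chained into 1 closed loop(s), length Σ = 19.073823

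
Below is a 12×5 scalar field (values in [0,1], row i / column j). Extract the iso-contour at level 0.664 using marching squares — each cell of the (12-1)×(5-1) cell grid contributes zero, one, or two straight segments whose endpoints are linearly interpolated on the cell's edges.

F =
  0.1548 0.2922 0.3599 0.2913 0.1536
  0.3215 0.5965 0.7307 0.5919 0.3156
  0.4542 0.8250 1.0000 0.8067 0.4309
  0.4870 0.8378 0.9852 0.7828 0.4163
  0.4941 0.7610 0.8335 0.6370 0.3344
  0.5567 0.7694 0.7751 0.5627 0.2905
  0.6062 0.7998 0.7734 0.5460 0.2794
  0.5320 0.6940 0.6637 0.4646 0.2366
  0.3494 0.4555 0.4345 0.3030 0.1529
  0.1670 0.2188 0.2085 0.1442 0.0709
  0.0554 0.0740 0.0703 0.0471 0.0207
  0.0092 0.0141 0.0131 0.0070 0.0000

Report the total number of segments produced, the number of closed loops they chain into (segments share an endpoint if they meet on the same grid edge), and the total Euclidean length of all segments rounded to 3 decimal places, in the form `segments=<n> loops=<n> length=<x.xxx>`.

segments=20 loops=1 length=15.507

cell (0,1): code 0100 → (0.820,2.000)–(1.000,1.503)
cell (0,2): code 1000 → (1.000,2.481)–(0.820,2.000)
cell (1,0): code 0100 → (1.295,1.000)–(2.000,0.566)
cell (1,1): code 1110 → (1.000,1.503)–(1.295,1.000)
cell (1,2): code 1101 → (1.336,3.000)–(1.000,2.481)
cell (1,3): code 1000 → (2.000,3.380)–(1.336,3.000)
cell (2,0): code 0110 → (2.000,0.566)–(3.000,0.505)
cell (2,3): code 1001 → (3.000,3.324)–(2.000,3.380)
cell (3,0): code 0110 → (3.000,0.505)–(4.000,0.637)
cell (3,2): code 1011 → (4.000,2.863)–(3.815,3.000)
cell (3,3): code 0001 → (3.815,3.000)–(3.000,3.324)
cell (4,0): code 0110 → (4.000,0.637)–(5.000,0.504)
cell (4,2): code 1001 → (5.000,2.523)–(4.000,2.863)
cell (5,0): code 0110 → (5.000,0.504)–(6.000,0.299)
cell (5,2): code 1001 → (6.000,2.481)–(5.000,2.523)
cell (6,0): code 0110 → (6.000,0.299)–(7.000,0.815)
cell (6,1): code 1011 → (7.000,1.990)–(6.997,2.000)
cell (6,2): code 0001 → (6.997,2.000)–(6.000,2.481)
cell (7,0): code 0010 → (7.000,0.815)–(7.126,1.000)
cell (7,1): code 0001 → (7.126,1.000)–(7.000,1.990)
total: 20 segments, chained into 1 closed loop(s), length Σ = 15.507359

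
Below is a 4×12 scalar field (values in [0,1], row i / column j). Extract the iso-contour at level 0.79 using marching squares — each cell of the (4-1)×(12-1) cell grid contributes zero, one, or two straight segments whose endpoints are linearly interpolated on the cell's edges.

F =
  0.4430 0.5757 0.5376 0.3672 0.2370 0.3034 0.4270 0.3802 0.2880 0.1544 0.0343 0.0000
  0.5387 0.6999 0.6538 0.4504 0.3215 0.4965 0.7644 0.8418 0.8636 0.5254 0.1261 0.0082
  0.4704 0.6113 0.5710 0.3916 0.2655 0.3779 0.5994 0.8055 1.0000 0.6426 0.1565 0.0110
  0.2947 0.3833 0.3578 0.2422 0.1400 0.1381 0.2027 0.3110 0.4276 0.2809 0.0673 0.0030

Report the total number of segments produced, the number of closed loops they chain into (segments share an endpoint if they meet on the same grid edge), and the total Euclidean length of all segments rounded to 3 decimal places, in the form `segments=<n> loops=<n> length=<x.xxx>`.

segments=8 loops=1 length=5.989

cell (0,6): code 0100 → (0.888,7.000)–(1.000,6.331)
cell (0,7): code 1100 → (0.872,8.000)–(0.888,7.000)
cell (0,8): code 1000 → (1.000,8.218)–(0.872,8.000)
cell (1,6): code 0110 → (1.000,6.331)–(2.000,6.925)
cell (1,8): code 1001 → (2.000,8.588)–(1.000,8.218)
cell (2,6): code 0010 → (2.000,6.925)–(2.031,7.000)
cell (2,7): code 0011 → (2.031,7.000)–(2.367,8.000)
cell (2,8): code 0001 → (2.367,8.000)–(2.000,8.588)
total: 8 segments, chained into 1 closed loop(s), length Σ = 5.989475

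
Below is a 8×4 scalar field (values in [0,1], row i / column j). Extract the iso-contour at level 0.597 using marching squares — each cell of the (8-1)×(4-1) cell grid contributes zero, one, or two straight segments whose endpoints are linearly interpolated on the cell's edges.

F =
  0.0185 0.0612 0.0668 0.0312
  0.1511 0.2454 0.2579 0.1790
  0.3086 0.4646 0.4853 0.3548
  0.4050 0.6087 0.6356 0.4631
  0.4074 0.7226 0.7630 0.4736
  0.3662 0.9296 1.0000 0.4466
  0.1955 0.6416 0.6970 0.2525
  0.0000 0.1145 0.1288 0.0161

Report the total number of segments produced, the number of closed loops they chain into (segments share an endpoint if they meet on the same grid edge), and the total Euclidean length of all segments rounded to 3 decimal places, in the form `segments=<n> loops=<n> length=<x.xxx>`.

segments=12 loops=1 length=9.256

cell (2,0): code 0100 → (2.919,1.000)–(3.000,0.943)
cell (2,1): code 1100 → (2.743,2.000)–(2.919,1.000)
cell (2,2): code 1000 → (3.000,2.224)–(2.743,2.000)
cell (3,0): code 0110 → (3.000,0.943)–(4.000,0.602)
cell (3,2): code 1001 → (4.000,2.574)–(3.000,2.224)
cell (4,0): code 0110 → (4.000,0.602)–(5.000,0.410)
cell (4,2): code 1001 → (5.000,2.728)–(4.000,2.574)
cell (5,0): code 0110 → (5.000,0.410)–(6.000,0.900)
cell (5,2): code 1001 → (6.000,2.225)–(5.000,2.728)
cell (6,0): code 0010 → (6.000,0.900)–(6.085,1.000)
cell (6,1): code 0011 → (6.085,1.000)–(6.176,2.000)
cell (6,2): code 0001 → (6.176,2.000)–(6.000,2.225)
total: 12 segments, chained into 1 closed loop(s), length Σ = 9.255524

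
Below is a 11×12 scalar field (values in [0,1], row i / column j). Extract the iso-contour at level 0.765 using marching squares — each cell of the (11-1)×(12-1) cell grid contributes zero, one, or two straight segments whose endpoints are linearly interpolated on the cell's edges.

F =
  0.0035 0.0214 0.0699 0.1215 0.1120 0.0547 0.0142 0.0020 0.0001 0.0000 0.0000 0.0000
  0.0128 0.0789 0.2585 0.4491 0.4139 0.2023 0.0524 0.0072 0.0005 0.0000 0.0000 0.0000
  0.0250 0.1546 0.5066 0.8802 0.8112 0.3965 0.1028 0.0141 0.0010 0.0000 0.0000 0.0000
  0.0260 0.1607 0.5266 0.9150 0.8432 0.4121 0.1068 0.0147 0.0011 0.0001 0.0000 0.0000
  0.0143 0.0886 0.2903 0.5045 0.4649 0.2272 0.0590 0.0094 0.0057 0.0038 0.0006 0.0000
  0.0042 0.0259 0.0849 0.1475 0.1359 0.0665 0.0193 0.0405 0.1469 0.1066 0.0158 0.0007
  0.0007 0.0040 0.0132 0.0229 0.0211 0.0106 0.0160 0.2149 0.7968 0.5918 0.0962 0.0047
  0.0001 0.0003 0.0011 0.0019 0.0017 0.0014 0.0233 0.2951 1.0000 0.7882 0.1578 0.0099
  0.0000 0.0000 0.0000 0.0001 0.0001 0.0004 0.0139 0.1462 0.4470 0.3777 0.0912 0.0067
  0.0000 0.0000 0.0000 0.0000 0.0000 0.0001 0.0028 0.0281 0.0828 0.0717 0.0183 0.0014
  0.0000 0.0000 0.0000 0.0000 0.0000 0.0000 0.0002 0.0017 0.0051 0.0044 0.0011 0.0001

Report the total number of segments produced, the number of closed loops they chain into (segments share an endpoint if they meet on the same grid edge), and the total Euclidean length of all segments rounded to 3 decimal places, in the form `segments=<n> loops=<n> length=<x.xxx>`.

cell (1,2): code 0100 → (1.733,3.000)–(2.000,2.692)
cell (1,3): code 1100 → (1.884,4.000)–(1.733,3.000)
cell (1,4): code 1000 → (2.000,4.111)–(1.884,4.000)
cell (2,2): code 0110 → (2.000,2.692)–(3.000,2.614)
cell (2,4): code 1001 → (3.000,4.181)–(2.000,4.111)
cell (3,2): code 0010 → (3.000,2.614)–(3.365,3.000)
cell (3,3): code 0011 → (3.365,3.000)–(3.207,4.000)
cell (3,4): code 0001 → (3.207,4.000)–(3.000,4.181)
cell (5,7): code 0100 → (5.951,8.000)–(6.000,7.945)
cell (5,8): code 1000 → (6.000,8.155)–(5.951,8.000)
cell (6,7): code 0110 → (6.000,7.945)–(7.000,7.667)
cell (6,8): code 1101 → (6.882,9.000)–(6.000,8.155)
cell (6,9): code 1000 → (7.000,9.037)–(6.882,9.000)
cell (7,7): code 0010 → (7.000,7.667)–(7.425,8.000)
cell (7,8): code 0011 → (7.425,8.000)–(7.057,9.000)
cell (7,9): code 0001 → (7.057,9.000)–(7.000,9.037)
total: 16 segments, chained into 2 closed loop(s), length Σ = 9.697480

segments=16 loops=2 length=9.697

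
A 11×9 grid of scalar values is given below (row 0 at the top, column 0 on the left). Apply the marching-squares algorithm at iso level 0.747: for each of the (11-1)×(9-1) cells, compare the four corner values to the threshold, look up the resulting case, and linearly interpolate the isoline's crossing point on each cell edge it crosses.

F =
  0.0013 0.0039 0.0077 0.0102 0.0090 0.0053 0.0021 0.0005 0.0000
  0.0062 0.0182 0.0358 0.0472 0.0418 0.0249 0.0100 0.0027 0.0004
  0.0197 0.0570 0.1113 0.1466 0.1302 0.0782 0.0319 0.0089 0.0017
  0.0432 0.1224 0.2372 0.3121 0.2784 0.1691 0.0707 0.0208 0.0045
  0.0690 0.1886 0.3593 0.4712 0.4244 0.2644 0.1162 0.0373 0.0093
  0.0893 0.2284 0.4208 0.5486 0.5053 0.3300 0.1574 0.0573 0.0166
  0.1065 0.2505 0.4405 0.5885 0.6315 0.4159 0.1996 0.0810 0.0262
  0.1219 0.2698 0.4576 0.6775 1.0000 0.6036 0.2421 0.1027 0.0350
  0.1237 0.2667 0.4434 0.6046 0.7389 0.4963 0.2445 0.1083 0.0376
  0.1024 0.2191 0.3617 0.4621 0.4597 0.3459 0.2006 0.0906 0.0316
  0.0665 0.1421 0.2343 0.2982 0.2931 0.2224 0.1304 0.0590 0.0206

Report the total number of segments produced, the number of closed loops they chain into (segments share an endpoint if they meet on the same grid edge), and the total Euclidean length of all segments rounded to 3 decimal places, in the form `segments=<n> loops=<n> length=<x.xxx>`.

segments=4 loops=1 length=4.387

cell (6,3): code 0100 → (6.313,4.000)–(7.000,3.216)
cell (6,4): code 1000 → (7.000,4.638)–(6.313,4.000)
cell (7,3): code 0010 → (7.000,3.216)–(7.969,4.000)
cell (7,4): code 0001 → (7.969,4.000)–(7.000,4.638)
total: 4 segments, chained into 1 closed loop(s), length Σ = 4.386933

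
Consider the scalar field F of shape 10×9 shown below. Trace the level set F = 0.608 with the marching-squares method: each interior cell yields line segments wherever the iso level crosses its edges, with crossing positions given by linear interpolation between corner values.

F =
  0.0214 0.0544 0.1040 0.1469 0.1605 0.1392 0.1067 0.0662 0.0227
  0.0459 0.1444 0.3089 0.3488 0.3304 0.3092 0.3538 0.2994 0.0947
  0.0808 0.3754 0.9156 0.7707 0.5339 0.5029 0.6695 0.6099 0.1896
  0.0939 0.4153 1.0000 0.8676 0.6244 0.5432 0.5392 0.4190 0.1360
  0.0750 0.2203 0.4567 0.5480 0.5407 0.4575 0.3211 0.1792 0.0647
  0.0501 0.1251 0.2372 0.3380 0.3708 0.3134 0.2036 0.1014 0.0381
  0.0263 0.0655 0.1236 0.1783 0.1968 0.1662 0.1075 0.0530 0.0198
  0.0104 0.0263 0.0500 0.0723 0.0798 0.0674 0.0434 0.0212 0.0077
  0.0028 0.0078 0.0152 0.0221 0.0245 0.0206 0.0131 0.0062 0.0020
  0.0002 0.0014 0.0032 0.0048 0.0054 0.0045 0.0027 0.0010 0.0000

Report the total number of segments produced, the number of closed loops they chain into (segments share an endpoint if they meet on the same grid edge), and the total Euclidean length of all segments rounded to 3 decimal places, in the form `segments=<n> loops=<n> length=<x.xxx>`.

segments=16 loops=2 length=11.310

cell (1,1): code 0100 → (1.493,2.000)–(2.000,1.431)
cell (1,2): code 1100 → (1.614,3.000)–(1.493,2.000)
cell (1,3): code 1000 → (2.000,3.687)–(1.614,3.000)
cell (1,5): code 0100 → (1.805,6.000)–(2.000,5.631)
cell (1,6): code 1100 → (1.994,7.000)–(1.805,6.000)
cell (1,7): code 1000 → (2.000,7.005)–(1.994,7.000)
cell (2,1): code 0110 → (2.000,1.431)–(3.000,1.330)
cell (2,3): code 1101 → (2.819,4.000)–(2.000,3.687)
cell (2,4): code 1000 → (3.000,4.202)–(2.819,4.000)
cell (2,5): code 0010 → (2.000,5.631)–(2.472,6.000)
cell (2,6): code 0011 → (2.472,6.000)–(2.010,7.000)
cell (2,7): code 0001 → (2.010,7.000)–(2.000,7.005)
cell (3,1): code 0010 → (3.000,1.330)–(3.722,2.000)
cell (3,2): code 0011 → (3.722,2.000)–(3.812,3.000)
cell (3,3): code 0011 → (3.812,3.000)–(3.196,4.000)
cell (3,4): code 0001 → (3.196,4.000)–(3.000,4.202)
total: 16 segments, chained into 2 closed loop(s), length Σ = 11.310106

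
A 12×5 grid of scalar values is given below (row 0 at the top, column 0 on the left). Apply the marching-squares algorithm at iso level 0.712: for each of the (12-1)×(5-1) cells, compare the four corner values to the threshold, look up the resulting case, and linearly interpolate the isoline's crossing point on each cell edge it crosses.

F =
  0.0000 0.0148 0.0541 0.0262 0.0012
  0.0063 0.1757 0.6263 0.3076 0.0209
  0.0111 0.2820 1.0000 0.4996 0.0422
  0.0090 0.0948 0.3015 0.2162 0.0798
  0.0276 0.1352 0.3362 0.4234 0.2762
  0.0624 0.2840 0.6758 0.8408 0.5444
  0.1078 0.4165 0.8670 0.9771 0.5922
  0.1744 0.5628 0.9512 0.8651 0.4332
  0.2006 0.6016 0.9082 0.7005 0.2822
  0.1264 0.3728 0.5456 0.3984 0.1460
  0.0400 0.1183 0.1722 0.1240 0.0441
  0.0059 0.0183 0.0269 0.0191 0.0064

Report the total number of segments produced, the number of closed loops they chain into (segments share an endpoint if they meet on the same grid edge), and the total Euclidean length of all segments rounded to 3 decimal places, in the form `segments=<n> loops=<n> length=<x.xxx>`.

cell (1,1): code 0100 → (1.229,2.000)–(2.000,1.599)
cell (1,2): code 1000 → (2.000,2.576)–(1.229,2.000)
cell (2,1): code 0010 → (2.000,1.599)–(2.412,2.000)
cell (2,2): code 0001 → (2.412,2.000)–(2.000,2.576)
cell (4,2): code 0100 → (4.691,3.000)–(5.000,2.219)
cell (4,3): code 1000 → (5.000,3.435)–(4.691,3.000)
cell (5,1): code 0100 → (5.189,2.000)–(6.000,1.656)
cell (5,2): code 1110 → (5.000,2.219)–(5.189,2.000)
cell (5,3): code 1001 → (6.000,3.689)–(5.000,3.435)
cell (6,1): code 0110 → (6.000,1.656)–(7.000,1.384)
cell (6,3): code 1001 → (7.000,3.354)–(6.000,3.689)
cell (7,1): code 0110 → (7.000,1.384)–(8.000,1.360)
cell (7,2): code 1011 → (8.000,2.945)–(7.930,3.000)
cell (7,3): code 0001 → (7.930,3.000)–(7.000,3.354)
cell (8,1): code 0010 → (8.000,1.360)–(8.541,2.000)
cell (8,2): code 0001 → (8.541,2.000)–(8.000,2.945)
total: 16 segments, chained into 2 closed loop(s), length Σ = 12.790643

segments=16 loops=2 length=12.791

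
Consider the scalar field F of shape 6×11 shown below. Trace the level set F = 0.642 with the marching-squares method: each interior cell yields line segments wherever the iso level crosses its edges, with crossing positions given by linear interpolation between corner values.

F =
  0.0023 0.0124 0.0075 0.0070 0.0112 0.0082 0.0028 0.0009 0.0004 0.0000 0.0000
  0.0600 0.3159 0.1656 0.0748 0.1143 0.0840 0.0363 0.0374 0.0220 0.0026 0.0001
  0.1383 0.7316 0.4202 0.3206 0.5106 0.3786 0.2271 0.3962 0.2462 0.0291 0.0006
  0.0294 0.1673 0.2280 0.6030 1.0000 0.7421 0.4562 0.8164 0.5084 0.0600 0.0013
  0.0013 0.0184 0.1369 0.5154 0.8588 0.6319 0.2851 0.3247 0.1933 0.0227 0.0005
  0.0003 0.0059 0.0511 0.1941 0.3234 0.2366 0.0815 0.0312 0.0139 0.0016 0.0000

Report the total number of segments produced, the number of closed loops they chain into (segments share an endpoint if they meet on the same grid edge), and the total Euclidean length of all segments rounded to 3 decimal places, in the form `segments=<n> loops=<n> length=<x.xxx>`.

segments=16 loops=3 length=10.383

cell (1,0): code 0100 → (1.784,1.000)–(2.000,0.849)
cell (1,1): code 1000 → (2.000,1.288)–(1.784,1.000)
cell (2,0): code 0010 → (2.000,0.849)–(2.159,1.000)
cell (2,1): code 0001 → (2.159,1.000)–(2.000,1.288)
cell (2,3): code 0100 → (2.268,4.000)–(3.000,3.098)
cell (2,4): code 1100 → (2.725,5.000)–(2.268,4.000)
cell (2,5): code 1000 → (3.000,5.350)–(2.725,5.000)
cell (2,6): code 0100 → (2.585,7.000)–(3.000,6.516)
cell (2,7): code 1000 → (3.000,7.566)–(2.585,7.000)
cell (3,3): code 0110 → (3.000,3.098)–(4.000,3.369)
cell (3,4): code 1011 → (4.000,4.955)–(3.908,5.000)
cell (3,5): code 0001 → (3.908,5.000)–(3.000,5.350)
cell (3,6): code 0010 → (3.000,6.516)–(3.355,7.000)
cell (3,7): code 0001 → (3.355,7.000)–(3.000,7.566)
cell (4,3): code 0010 → (4.000,3.369)–(4.405,4.000)
cell (4,4): code 0001 → (4.405,4.000)–(4.000,4.955)
total: 16 segments, chained into 3 closed loop(s), length Σ = 10.383367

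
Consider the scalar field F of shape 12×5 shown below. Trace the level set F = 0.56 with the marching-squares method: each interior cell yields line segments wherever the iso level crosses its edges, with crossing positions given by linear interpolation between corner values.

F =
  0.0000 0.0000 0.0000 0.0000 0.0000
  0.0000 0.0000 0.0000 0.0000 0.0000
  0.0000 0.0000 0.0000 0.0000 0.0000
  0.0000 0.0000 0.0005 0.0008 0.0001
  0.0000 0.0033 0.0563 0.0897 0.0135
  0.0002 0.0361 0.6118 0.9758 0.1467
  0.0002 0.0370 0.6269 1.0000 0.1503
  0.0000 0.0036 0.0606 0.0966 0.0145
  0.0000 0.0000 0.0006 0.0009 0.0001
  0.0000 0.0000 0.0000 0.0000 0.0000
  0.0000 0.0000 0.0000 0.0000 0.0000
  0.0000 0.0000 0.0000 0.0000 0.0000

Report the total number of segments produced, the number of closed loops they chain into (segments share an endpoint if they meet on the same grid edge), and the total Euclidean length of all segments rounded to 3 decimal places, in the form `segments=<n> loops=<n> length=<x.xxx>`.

cell (4,1): code 0100 → (4.907,2.000)–(5.000,1.910)
cell (4,2): code 1100 → (4.531,3.000)–(4.907,2.000)
cell (4,3): code 1000 → (5.000,3.502)–(4.531,3.000)
cell (5,1): code 0110 → (5.000,1.910)–(6.000,1.887)
cell (5,3): code 1001 → (6.000,3.518)–(5.000,3.502)
cell (6,1): code 0010 → (6.000,1.887)–(6.118,2.000)
cell (6,2): code 0011 → (6.118,2.000)–(6.487,3.000)
cell (6,3): code 0001 → (6.487,3.000)–(6.000,3.518)
total: 8 segments, chained into 1 closed loop(s), length Σ = 5.825676

segments=8 loops=1 length=5.826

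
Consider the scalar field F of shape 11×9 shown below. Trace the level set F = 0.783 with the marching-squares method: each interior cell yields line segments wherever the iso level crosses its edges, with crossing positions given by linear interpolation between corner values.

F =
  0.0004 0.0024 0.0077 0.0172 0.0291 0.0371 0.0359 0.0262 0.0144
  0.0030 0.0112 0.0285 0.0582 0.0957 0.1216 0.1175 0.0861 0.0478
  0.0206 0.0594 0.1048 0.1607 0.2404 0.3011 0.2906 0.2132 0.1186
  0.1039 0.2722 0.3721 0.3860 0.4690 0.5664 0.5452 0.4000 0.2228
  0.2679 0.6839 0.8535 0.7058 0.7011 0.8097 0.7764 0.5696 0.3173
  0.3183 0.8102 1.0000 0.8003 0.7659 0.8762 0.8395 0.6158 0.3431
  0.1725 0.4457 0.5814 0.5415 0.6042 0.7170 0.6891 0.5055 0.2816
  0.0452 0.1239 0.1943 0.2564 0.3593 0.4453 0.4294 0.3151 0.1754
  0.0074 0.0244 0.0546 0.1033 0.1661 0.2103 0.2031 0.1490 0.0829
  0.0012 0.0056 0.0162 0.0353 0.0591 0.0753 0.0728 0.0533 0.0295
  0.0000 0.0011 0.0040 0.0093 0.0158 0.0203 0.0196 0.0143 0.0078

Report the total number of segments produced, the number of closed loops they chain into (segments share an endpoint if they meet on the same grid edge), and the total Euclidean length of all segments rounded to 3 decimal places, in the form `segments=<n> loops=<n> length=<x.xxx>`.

segments=18 loops=2 length=12.338

cell (3,1): code 0100 → (3.854,2.000)–(4.000,1.584)
cell (3,2): code 1000 → (4.000,2.477)–(3.854,2.000)
cell (3,4): code 0100 → (3.890,5.000)–(4.000,4.754)
cell (3,5): code 1000 → (4.000,5.802)–(3.890,5.000)
cell (4,0): code 0100 → (4.785,1.000)–(5.000,0.945)
cell (4,1): code 1110 → (4.000,1.584)–(4.785,1.000)
cell (4,2): code 1101 → (4.817,3.000)–(4.000,2.477)
cell (4,3): code 1000 → (5.000,3.503)–(4.817,3.000)
cell (4,4): code 0110 → (4.000,4.754)–(5.000,4.155)
cell (4,5): code 1101 → (4.105,6.000)–(4.000,5.802)
cell (4,6): code 1000 → (5.000,6.253)–(4.105,6.000)
cell (5,0): code 0010 → (5.000,0.945)–(5.075,1.000)
cell (5,1): code 0011 → (5.075,1.000)–(5.518,2.000)
cell (5,2): code 0011 → (5.518,2.000)–(5.067,3.000)
cell (5,3): code 0001 → (5.067,3.000)–(5.000,3.503)
cell (5,4): code 0010 → (5.000,4.155)–(5.585,5.000)
cell (5,5): code 0011 → (5.585,5.000)–(5.376,6.000)
cell (5,6): code 0001 → (5.376,6.000)–(5.000,6.253)
total: 18 segments, chained into 2 closed loop(s), length Σ = 12.338249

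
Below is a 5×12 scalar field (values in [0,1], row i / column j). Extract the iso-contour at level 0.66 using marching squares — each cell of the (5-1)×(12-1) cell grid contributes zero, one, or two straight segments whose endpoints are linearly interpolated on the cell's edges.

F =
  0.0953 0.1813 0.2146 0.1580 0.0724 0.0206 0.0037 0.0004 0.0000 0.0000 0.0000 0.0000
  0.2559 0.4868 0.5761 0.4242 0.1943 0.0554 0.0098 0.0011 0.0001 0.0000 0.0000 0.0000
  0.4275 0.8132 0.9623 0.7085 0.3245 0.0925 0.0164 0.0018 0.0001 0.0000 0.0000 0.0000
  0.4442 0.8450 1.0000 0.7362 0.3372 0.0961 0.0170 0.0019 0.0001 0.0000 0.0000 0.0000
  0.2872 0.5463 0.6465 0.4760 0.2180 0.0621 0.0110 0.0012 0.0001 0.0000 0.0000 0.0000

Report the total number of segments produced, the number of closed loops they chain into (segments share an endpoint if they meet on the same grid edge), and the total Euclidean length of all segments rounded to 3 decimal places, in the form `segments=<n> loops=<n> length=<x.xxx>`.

cell (1,0): code 0100 → (1.531,1.000)–(2.000,0.603)
cell (1,1): code 1100 → (1.217,2.000)–(1.531,1.000)
cell (1,2): code 1100 → (1.829,3.000)–(1.217,2.000)
cell (1,3): code 1000 → (2.000,3.126)–(1.829,3.000)
cell (2,0): code 0110 → (2.000,0.603)–(3.000,0.538)
cell (2,3): code 1001 → (3.000,3.191)–(2.000,3.126)
cell (3,0): code 0010 → (3.000,0.538)–(3.619,1.000)
cell (3,1): code 0011 → (3.619,1.000)–(3.962,2.000)
cell (3,2): code 0011 → (3.962,2.000)–(3.293,3.000)
cell (3,3): code 0001 → (3.293,3.000)–(3.000,3.191)
total: 10 segments, chained into 1 closed loop(s), length Σ = 8.433932

segments=10 loops=1 length=8.434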